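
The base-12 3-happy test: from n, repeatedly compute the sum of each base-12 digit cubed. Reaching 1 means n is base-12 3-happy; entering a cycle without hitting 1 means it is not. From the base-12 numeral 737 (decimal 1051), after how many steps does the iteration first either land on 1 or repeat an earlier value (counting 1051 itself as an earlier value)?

1051 = (7,3,7)_12 → 713
713 = (4,11,5)_12 → 1520
1520 = (10,6,8)_12 → 1728
1728 = (1,0,0,0)_12 → 1  — reached 1.
That took 4 steps.

4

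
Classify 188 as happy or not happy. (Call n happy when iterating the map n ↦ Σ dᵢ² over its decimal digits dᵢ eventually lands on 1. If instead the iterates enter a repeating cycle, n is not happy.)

188 → 1² + 8² + 8² = 129
129 → 1² + 2² + 9² = 86
86 → 8² + 6² = 100
100 → 1² + 0² + 0² = 1  — reached 1.

happy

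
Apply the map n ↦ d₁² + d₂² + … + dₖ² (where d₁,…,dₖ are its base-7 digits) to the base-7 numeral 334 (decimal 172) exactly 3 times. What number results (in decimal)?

10

172 = (3,3,4)_7 → 3² + 3² + 4² = 34
34 = (4,6)_7 → 4² + 6² = 52
52 = (1,0,3)_7 → 1² + 0² + 3² = 10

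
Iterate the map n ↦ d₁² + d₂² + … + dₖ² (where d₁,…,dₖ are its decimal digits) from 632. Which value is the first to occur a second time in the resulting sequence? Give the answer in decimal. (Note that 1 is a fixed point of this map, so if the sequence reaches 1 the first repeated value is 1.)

1

632 → 6² + 3² + 2² = 49
49 → 4² + 9² = 97
97 → 9² + 7² = 130
130 → 1² + 3² + 0² = 10
10 → 1² + 0² = 1  — reached the fixed point 1.
1 → 1, so 1 is the first repeated value.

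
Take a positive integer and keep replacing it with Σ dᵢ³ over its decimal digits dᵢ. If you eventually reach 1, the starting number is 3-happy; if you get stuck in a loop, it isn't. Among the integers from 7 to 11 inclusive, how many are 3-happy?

7: 7 → 343 → 118 → 514 → 190 → 730 → 370 → 370  — not 3-happy
8: 8 → 512 → 134 → 92 → 737 → 713 → 371 → 371  — not 3-happy
9: 9 → 729 → 1080 → 513 → 153 → 153  — not 3-happy
10: 10 → 1  — 3-happy
11: 11 → 2 → 8 → 512 → 134 → 92 → 737 → 713 → 371 → 371  — not 3-happy
3-happy: 10

1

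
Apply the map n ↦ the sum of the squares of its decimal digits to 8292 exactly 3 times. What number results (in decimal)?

34

8292 → 8² + 2² + 9² + 2² = 153
153 → 1² + 5² + 3² = 35
35 → 3² + 5² = 34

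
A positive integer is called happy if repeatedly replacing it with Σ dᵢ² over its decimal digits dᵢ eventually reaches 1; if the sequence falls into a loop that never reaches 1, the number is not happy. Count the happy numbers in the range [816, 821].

2

816: 816 → 101 → 2 → 4 → 16 → 37 → 58 → 89 → 145 → 42 → 20 → 4  (repeats 4)
817: 817 → 114 → 18 → 65 → 61 → 37 → 58 → 89 → 145 → 42 → 20 → 4 → 16 → 37  (repeats 37)
818: 818 → 129 → 86 → 100 → 1  (reaches 1)
819: 819 → 146 → 53 → 34 → 25 → 29 → 85 → 89 → 145 → 42 → 20 → 4 → 16 → 37 → 58 → 89  (repeats 89)
820: 820 → 68 → 100 → 1  (reaches 1)
821: 821 → 69 → 117 → 51 → 26 → 40 → 16 → 37 → 58 → 89 → 145 → 42 → 20 → 4 → 16  (repeats 16)
happy: 818, 820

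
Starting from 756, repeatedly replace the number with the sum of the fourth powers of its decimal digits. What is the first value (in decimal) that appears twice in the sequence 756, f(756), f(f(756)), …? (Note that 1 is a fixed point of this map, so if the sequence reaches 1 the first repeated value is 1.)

13139

756 → 7⁴ + 5⁴ + 6⁴ = 2401 + 625 + 1296 = 4322
4322 → 4⁴ + 3⁴ + 2⁴ + 2⁴ = 256 + 81 + 16 + 16 = 369
369 → 3⁴ + 6⁴ + 9⁴ = 81 + 1296 + 6561 = 7938
7938 → 7⁴ + 9⁴ + 3⁴ + 8⁴ = 2401 + 6561 + 81 + 4096 = 13139
13139 → 1⁴ + 3⁴ + 1⁴ + 3⁴ + 9⁴ = 1 + 81 + 1 + 81 + 6561 = 6725
6725 → 6⁴ + 7⁴ + 2⁴ + 5⁴ = 1296 + 2401 + 16 + 625 = 4338
4338 → 4⁴ + 3⁴ + 3⁴ + 8⁴ = 256 + 81 + 81 + 4096 = 4514
4514 → 4⁴ + 5⁴ + 1⁴ + 4⁴ = 256 + 625 + 1 + 256 = 1138
1138 → 1⁴ + 1⁴ + 3⁴ + 8⁴ = 1 + 1 + 81 + 4096 = 4179
4179 → 4⁴ + 1⁴ + 7⁴ + 9⁴ = 256 + 1 + 2401 + 6561 = 9219
9219 → 9⁴ + 2⁴ + 1⁴ + 9⁴ = 6561 + 16 + 1 + 6561 = 13139  — 13139 already appeared earlier.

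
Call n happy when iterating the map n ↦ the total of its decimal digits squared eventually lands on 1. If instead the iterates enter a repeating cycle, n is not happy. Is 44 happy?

happy

44 → 32
32 → 13
13 → 10
10 → 1  — reached 1.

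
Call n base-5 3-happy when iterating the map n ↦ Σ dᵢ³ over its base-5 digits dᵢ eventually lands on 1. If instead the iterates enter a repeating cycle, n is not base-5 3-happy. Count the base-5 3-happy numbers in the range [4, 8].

1

4: 4 → 64 → 80 → 28 → 28  (repeats 28)
5: 5 → 1  (reaches 1)
6: 6 → 2 → 8 → 28 → 28  (repeats 28)
7: 7 → 9 → 65 → 35 → 9  (repeats 9)
8: 8 → 28 → 28  (repeats 28)
base-5 3-happy: 5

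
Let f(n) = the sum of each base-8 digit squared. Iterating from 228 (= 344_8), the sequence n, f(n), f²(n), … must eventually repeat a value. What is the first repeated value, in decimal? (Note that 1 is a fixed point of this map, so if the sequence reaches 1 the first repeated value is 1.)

228 = (3,4,4)_8 → 41
41 = (5,1)_8 → 26
26 = (3,2)_8 → 13
13 = (1,5)_8 → 26  — 26 already appeared earlier.

26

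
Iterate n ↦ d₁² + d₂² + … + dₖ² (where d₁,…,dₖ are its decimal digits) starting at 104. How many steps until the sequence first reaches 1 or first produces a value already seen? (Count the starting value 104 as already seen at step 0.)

104 → 1² + 0² + 4² = 17
17 → 1² + 7² = 50
50 → 5² + 0² = 25
25 → 2² + 5² = 29
29 → 2² + 9² = 85
85 → 8² + 5² = 89
89 → 8² + 9² = 145
145 → 1² + 4² + 5² = 42
42 → 4² + 2² = 20
20 → 2² + 0² = 4
4 → 4² = 16
16 → 1² + 6² = 37
37 → 3² + 7² = 58
58 → 5² + 8² = 89  — 89 repeats.
That took 14 steps.

14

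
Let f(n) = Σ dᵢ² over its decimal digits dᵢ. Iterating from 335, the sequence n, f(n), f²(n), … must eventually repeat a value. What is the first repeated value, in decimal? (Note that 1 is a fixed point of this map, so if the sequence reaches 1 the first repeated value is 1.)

335 → 3² + 3² + 5² = 9 + 9 + 25 = 43
43 → 4² + 3² = 16 + 9 = 25
25 → 2² + 5² = 4 + 25 = 29
29 → 2² + 9² = 4 + 81 = 85
85 → 8² + 5² = 64 + 25 = 89
89 → 8² + 9² = 64 + 81 = 145
145 → 1² + 4² + 5² = 1 + 16 + 25 = 42
42 → 4² + 2² = 16 + 4 = 20
20 → 2² + 0² = 4 + 0 = 4
4 → 4² = 16
16 → 1² + 6² = 1 + 36 = 37
37 → 3² + 7² = 9 + 49 = 58
58 → 5² + 8² = 25 + 64 = 89  — 89 already appeared earlier.

89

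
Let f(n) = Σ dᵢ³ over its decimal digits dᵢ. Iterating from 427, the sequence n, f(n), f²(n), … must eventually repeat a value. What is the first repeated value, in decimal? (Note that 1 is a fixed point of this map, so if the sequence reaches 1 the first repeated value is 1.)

427 → 4³ + 2³ + 7³ = 64 + 8 + 343 = 415
415 → 4³ + 1³ + 5³ = 64 + 1 + 125 = 190
190 → 1³ + 9³ + 0³ = 1 + 729 + 0 = 730
730 → 7³ + 3³ + 0³ = 343 + 27 + 0 = 370
370 → 3³ + 7³ + 0³ = 27 + 343 + 0 = 370  — 370 already appeared earlier.

370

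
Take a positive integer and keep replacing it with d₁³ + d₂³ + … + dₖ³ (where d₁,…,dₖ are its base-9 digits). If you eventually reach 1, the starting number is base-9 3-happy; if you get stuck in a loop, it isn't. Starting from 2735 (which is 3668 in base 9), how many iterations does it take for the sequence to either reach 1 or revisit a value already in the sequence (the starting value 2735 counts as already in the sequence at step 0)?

9

2735 = (3,6,6,8)_9 → 3³ + 6³ + 6³ + 8³ = 971
971 = (1,2,8,8)_9 → 1³ + 2³ + 8³ + 8³ = 1033
1033 = (1,3,6,7)_9 → 1³ + 3³ + 6³ + 7³ = 587
587 = (7,2,2)_9 → 7³ + 2³ + 2³ = 359
359 = (4,3,8)_9 → 4³ + 3³ + 8³ = 603
603 = (7,4,0)_9 → 7³ + 4³ + 0³ = 407
407 = (5,0,2)_9 → 5³ + 0³ + 2³ = 133
133 = (1,5,7)_9 → 1³ + 5³ + 7³ = 469
469 = (5,7,1)_9 → 5³ + 7³ + 1³ = 469  — 469 repeats.
That took 9 steps.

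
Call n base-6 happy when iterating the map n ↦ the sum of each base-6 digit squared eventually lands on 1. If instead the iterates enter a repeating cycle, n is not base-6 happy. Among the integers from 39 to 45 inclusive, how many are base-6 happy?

1

39: 39 → 10 → 17 → 29 → 41 → 26 → 20 → 13 → 5 → 25 → 17  — not base-6 happy
40: 40 → 17 → 29 → 41 → 26 → 20 → 13 → 5 → 25 → 17  — not base-6 happy
41: 41 → 26 → 20 → 13 → 5 → 25 → 17 → 29 → 41  — not base-6 happy
42: 42 → 2 → 4 → 16 → 20 → 13 → 5 → 25 → 17 → 29 → 41 → 26 → 20  — not base-6 happy
43: 43 → 3 → 9 → 10 → 17 → 29 → 41 → 26 → 20 → 13 → 5 → 25 → 17  — not base-6 happy
44: 44 → 6 → 1  — base-6 happy
45: 45 → 11 → 26 → 20 → 13 → 5 → 25 → 17 → 29 → 41 → 26  — not base-6 happy
base-6 happy: 44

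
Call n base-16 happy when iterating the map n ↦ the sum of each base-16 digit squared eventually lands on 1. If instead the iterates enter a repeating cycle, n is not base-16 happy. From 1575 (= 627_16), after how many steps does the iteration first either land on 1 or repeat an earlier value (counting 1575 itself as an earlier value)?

1575 = (6,2,7)_16 → 6² + 2² + 7² = 36 + 4 + 49 = 89
89 = (5,9)_16 → 5² + 9² = 25 + 81 = 106
106 = (6,10)_16 → 6² + 10² = 36 + 100 = 136
136 = (8,8)_16 → 8² + 8² = 64 + 64 = 128
128 = (8,0)_16 → 8² + 0² = 64 + 0 = 64
64 = (4,0)_16 → 4² + 0² = 16 + 0 = 16
16 = (1,0)_16 → 1² + 0² = 1 + 0 = 1  — reached 1.
That took 7 steps.

7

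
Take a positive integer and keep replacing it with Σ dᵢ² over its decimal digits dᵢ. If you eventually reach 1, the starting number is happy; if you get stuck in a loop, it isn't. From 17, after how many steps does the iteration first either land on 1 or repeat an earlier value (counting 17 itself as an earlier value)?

13

17 → 50
50 → 25
25 → 29
29 → 85
85 → 89
89 → 145
145 → 42
42 → 20
20 → 4
4 → 16
16 → 37
37 → 58
58 → 89  — 89 repeats.
That took 13 steps.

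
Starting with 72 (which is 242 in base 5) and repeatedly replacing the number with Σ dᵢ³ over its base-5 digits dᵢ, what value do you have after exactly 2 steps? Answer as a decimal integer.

28

72 = (2,4,2)_5 → 80
80 = (3,1,0)_5 → 28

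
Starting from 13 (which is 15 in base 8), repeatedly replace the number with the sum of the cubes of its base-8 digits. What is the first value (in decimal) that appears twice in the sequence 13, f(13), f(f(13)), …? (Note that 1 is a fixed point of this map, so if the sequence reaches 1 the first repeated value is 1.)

559

13 = (1,5)_8 → 1³ + 5³ = 1 + 125 = 126
126 = (1,7,6)_8 → 1³ + 7³ + 6³ = 1 + 343 + 216 = 560
560 = (1,0,6,0)_8 → 1³ + 0³ + 6³ + 0³ = 1 + 0 + 216 + 0 = 217
217 = (3,3,1)_8 → 3³ + 3³ + 1³ = 27 + 27 + 1 = 55
55 = (6,7)_8 → 6³ + 7³ = 216 + 343 = 559
559 = (1,0,5,7)_8 → 1³ + 0³ + 5³ + 7³ = 1 + 0 + 125 + 343 = 469
469 = (7,2,5)_8 → 7³ + 2³ + 5³ = 343 + 8 + 125 = 476
476 = (7,3,4)_8 → 7³ + 3³ + 4³ = 343 + 27 + 64 = 434
434 = (6,6,2)_8 → 6³ + 6³ + 2³ = 216 + 216 + 8 = 440
440 = (6,7,0)_8 → 6³ + 7³ + 0³ = 216 + 343 + 0 = 559  — 559 already appeared earlier.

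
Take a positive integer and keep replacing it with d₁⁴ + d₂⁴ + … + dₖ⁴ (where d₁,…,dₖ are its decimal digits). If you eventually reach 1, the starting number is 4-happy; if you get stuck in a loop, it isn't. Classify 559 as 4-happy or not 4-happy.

not 4-happy

559 → 5⁴ + 5⁴ + 9⁴ = 7811
7811 → 7⁴ + 8⁴ + 1⁴ + 1⁴ = 6499
6499 → 6⁴ + 4⁴ + 9⁴ + 9⁴ = 14674
14674 → 1⁴ + 4⁴ + 6⁴ + 7⁴ + 4⁴ = 4210
4210 → 4⁴ + 2⁴ + 1⁴ + 0⁴ = 273
273 → 2⁴ + 7⁴ + 3⁴ = 2498
2498 → 2⁴ + 4⁴ + 9⁴ + 8⁴ = 10929
10929 → 1⁴ + 0⁴ + 9⁴ + 2⁴ + 9⁴ = 13139
13139 → 1⁴ + 3⁴ + 1⁴ + 3⁴ + 9⁴ = 6725
6725 → 6⁴ + 7⁴ + 2⁴ + 5⁴ = 4338
4338 → 4⁴ + 3⁴ + 3⁴ + 8⁴ = 4514
4514 → 4⁴ + 5⁴ + 1⁴ + 4⁴ = 1138
1138 → 1⁴ + 1⁴ + 3⁴ + 8⁴ = 4179
4179 → 4⁴ + 1⁴ + 7⁴ + 9⁴ = 9219
9219 → 9⁴ + 2⁴ + 1⁴ + 9⁴ = 13139  — 13139 already seen; the sequence cycles without reaching 1.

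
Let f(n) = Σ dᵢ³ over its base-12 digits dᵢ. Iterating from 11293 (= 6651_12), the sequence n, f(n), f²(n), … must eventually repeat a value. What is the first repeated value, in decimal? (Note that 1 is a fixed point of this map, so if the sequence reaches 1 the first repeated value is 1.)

11293 = (6,6,5,1)_12 → 6³ + 6³ + 5³ + 1³ = 216 + 216 + 125 + 1 = 558
558 = (3,10,6)_12 → 3³ + 10³ + 6³ = 27 + 1000 + 216 = 1243
1243 = (8,7,7)_12 → 8³ + 7³ + 7³ = 512 + 343 + 343 = 1198
1198 = (8,3,10)_12 → 8³ + 3³ + 10³ = 512 + 27 + 1000 = 1539
1539 = (10,8,3)_12 → 10³ + 8³ + 3³ = 1000 + 512 + 27 = 1539  — 1539 already appeared earlier.

1539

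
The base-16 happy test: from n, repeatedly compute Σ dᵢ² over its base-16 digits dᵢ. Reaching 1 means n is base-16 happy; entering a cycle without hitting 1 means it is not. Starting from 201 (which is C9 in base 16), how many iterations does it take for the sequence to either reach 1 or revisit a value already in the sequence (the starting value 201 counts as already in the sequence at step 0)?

201 = (12,9)_16 → 12² + 9² = 144 + 81 = 225
225 = (14,1)_16 → 14² + 1² = 196 + 1 = 197
197 = (12,5)_16 → 12² + 5² = 144 + 25 = 169
169 = (10,9)_16 → 10² + 9² = 100 + 81 = 181
181 = (11,5)_16 → 11² + 5² = 121 + 25 = 146
146 = (9,2)_16 → 9² + 2² = 81 + 4 = 85
85 = (5,5)_16 → 5² + 5² = 25 + 25 = 50
50 = (3,2)_16 → 3² + 2² = 9 + 4 = 13
13 = (13)_16 → 13² = 169  — 169 repeats.
That took 9 steps.

9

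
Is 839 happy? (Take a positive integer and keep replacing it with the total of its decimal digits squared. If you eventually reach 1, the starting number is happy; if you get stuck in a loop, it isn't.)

839 → 8² + 3² + 9² = 154
154 → 1² + 5² + 4² = 42
42 → 4² + 2² = 20
20 → 2² + 0² = 4
4 → 4² = 16
16 → 1² + 6² = 37
37 → 3² + 7² = 58
58 → 5² + 8² = 89
89 → 8² + 9² = 145
145 → 1² + 4² + 5² = 42  — 42 already seen; the sequence cycles without reaching 1.

not happy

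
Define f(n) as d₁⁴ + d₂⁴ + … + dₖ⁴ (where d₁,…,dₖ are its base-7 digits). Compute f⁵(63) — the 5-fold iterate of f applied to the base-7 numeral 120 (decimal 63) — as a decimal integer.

63 = (1,2,0)_7 → 1⁴ + 2⁴ + 0⁴ = 1 + 16 + 0 = 17
17 = (2,3)_7 → 2⁴ + 3⁴ = 16 + 81 = 97
97 = (1,6,6)_7 → 1⁴ + 6⁴ + 6⁴ = 1 + 1296 + 1296 = 2593
2593 = (1,0,3,6,3)_7 → 1⁴ + 0⁴ + 3⁴ + 6⁴ + 3⁴ = 1 + 0 + 81 + 1296 + 81 = 1459
1459 = (4,1,5,3)_7 → 4⁴ + 1⁴ + 5⁴ + 3⁴ = 256 + 1 + 625 + 81 = 963

963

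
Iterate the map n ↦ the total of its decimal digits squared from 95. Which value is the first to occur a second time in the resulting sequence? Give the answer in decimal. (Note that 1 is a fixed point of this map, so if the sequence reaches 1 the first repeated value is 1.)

37

95 → 9² + 5² = 106
106 → 1² + 0² + 6² = 37
37 → 3² + 7² = 58
58 → 5² + 8² = 89
89 → 8² + 9² = 145
145 → 1² + 4² + 5² = 42
42 → 4² + 2² = 20
20 → 2² + 0² = 4
4 → 4² = 16
16 → 1² + 6² = 37  — 37 already appeared earlier.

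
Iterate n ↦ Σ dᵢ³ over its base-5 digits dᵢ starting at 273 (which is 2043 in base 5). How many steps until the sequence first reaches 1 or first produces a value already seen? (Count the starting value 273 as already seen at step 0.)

273 = (2,0,4,3)_5 → 99
99 = (3,4,4)_5 → 155
155 = (1,1,1,0)_5 → 3
3 = (3)_5 → 27
27 = (1,0,2)_5 → 9
9 = (1,4)_5 → 65
65 = (2,3,0)_5 → 35
35 = (1,2,0)_5 → 9  — 9 repeats.
That took 8 steps.

8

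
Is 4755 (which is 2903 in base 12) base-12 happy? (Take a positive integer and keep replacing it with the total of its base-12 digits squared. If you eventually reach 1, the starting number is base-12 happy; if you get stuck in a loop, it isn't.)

4755 = (2,9,0,3)_12 → 2² + 9² + 0² + 3² = 4 + 81 + 0 + 9 = 94
94 = (7,10)_12 → 7² + 10² = 49 + 100 = 149
149 = (1,0,5)_12 → 1² + 0² + 5² = 1 + 0 + 25 = 26
26 = (2,2)_12 → 2² + 2² = 4 + 4 = 8
8 = (8)_12 → 8² = 64
64 = (5,4)_12 → 5² + 4² = 25 + 16 = 41
41 = (3,5)_12 → 3² + 5² = 9 + 25 = 34
34 = (2,10)_12 → 2² + 10² = 4 + 100 = 104
104 = (8,8)_12 → 8² + 8² = 64 + 64 = 128
128 = (10,8)_12 → 10² + 8² = 100 + 64 = 164
164 = (1,1,8)_12 → 1² + 1² + 8² = 1 + 1 + 64 = 66
66 = (5,6)_12 → 5² + 6² = 25 + 36 = 61
61 = (5,1)_12 → 5² + 1² = 25 + 1 = 26  — 26 already seen; the sequence cycles without reaching 1.

not base-12 happy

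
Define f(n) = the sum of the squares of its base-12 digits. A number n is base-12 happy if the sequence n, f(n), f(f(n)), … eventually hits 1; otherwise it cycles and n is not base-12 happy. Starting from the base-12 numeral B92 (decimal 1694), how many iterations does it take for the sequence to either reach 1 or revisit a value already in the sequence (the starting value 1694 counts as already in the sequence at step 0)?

6

1694 = (11,9,2)_12 → 11² + 9² + 2² = 121 + 81 + 4 = 206
206 = (1,5,2)_12 → 1² + 5² + 2² = 1 + 25 + 4 = 30
30 = (2,6)_12 → 2² + 6² = 4 + 36 = 40
40 = (3,4)_12 → 3² + 4² = 9 + 16 = 25
25 = (2,1)_12 → 2² + 1² = 4 + 1 = 5
5 = (5)_12 → 5² = 25  — 25 repeats.
That took 6 steps.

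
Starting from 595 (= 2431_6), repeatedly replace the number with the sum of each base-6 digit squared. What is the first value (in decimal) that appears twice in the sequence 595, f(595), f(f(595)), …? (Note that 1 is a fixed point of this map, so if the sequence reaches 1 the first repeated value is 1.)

25

595 = (2,4,3,1)_6 → 2² + 4² + 3² + 1² = 4 + 16 + 9 + 1 = 30
30 = (5,0)_6 → 5² + 0² = 25 + 0 = 25
25 = (4,1)_6 → 4² + 1² = 16 + 1 = 17
17 = (2,5)_6 → 2² + 5² = 4 + 25 = 29
29 = (4,5)_6 → 4² + 5² = 16 + 25 = 41
41 = (1,0,5)_6 → 1² + 0² + 5² = 1 + 0 + 25 = 26
26 = (4,2)_6 → 4² + 2² = 16 + 4 = 20
20 = (3,2)_6 → 3² + 2² = 9 + 4 = 13
13 = (2,1)_6 → 2² + 1² = 4 + 1 = 5
5 = (5)_6 → 5² = 25  — 25 already appeared earlier.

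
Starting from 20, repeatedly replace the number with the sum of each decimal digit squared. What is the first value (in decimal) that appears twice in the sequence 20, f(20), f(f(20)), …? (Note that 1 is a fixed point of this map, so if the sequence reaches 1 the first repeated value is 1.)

20 → 4
4 → 16
16 → 37
37 → 58
58 → 89
89 → 145
145 → 42
42 → 20  — 20 already appeared earlier.

20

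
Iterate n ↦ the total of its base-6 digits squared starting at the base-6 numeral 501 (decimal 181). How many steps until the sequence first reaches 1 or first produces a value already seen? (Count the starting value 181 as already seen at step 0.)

181 = (5,0,1)_6 → 5² + 0² + 1² = 26
26 = (4,2)_6 → 4² + 2² = 20
20 = (3,2)_6 → 3² + 2² = 13
13 = (2,1)_6 → 2² + 1² = 5
5 = (5)_6 → 5² = 25
25 = (4,1)_6 → 4² + 1² = 17
17 = (2,5)_6 → 2² + 5² = 29
29 = (4,5)_6 → 4² + 5² = 41
41 = (1,0,5)_6 → 1² + 0² + 5² = 26  — 26 repeats.
That took 9 steps.

9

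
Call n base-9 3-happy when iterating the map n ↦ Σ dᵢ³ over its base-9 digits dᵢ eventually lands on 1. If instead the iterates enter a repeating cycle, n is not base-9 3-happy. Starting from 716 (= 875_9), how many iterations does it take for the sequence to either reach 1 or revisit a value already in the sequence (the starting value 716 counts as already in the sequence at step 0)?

12

716 = (8,7,5)_9 → 980
980 = (1,3,0,8)_9 → 540
540 = (6,6,0)_9 → 432
432 = (5,3,0)_9 → 152
152 = (1,7,8)_9 → 856
856 = (1,1,5,1)_9 → 128
128 = (1,5,2)_9 → 134
134 = (1,5,8)_9 → 638
638 = (7,7,8)_9 → 1198
1198 = (1,5,7,1)_9 → 470
470 = (5,7,2)_9 → 476
476 = (5,7,8)_9 → 980  — 980 repeats.
That took 12 steps.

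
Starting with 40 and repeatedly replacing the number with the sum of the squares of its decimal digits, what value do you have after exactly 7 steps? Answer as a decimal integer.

20

40 → 4² + 0² = 16 + 0 = 16
16 → 1² + 6² = 1 + 36 = 37
37 → 3² + 7² = 9 + 49 = 58
58 → 5² + 8² = 25 + 64 = 89
89 → 8² + 9² = 64 + 81 = 145
145 → 1² + 4² + 5² = 1 + 16 + 25 = 42
42 → 4² + 2² = 16 + 4 = 20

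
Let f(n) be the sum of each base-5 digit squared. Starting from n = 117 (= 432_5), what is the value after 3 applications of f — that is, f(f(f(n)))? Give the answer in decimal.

13

117 = (4,3,2)_5 → 4² + 3² + 2² = 16 + 9 + 4 = 29
29 = (1,0,4)_5 → 1² + 0² + 4² = 1 + 0 + 16 = 17
17 = (3,2)_5 → 3² + 2² = 9 + 4 = 13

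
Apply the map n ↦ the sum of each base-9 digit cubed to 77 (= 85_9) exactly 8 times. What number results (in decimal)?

91

77 = (8,5)_9 → 8³ + 5³ = 512 + 125 = 637
637 = (7,7,7)_9 → 7³ + 7³ + 7³ = 343 + 343 + 343 = 1029
1029 = (1,3,6,3)_9 → 1³ + 3³ + 6³ + 3³ = 1 + 27 + 216 + 27 = 271
271 = (3,3,1)_9 → 3³ + 3³ + 1³ = 27 + 27 + 1 = 55
55 = (6,1)_9 → 6³ + 1³ = 216 + 1 = 217
217 = (2,6,1)_9 → 2³ + 6³ + 1³ = 8 + 216 + 1 = 225
225 = (2,7,0)_9 → 2³ + 7³ + 0³ = 8 + 343 + 0 = 351
351 = (4,3,0)_9 → 4³ + 3³ + 0³ = 64 + 27 + 0 = 91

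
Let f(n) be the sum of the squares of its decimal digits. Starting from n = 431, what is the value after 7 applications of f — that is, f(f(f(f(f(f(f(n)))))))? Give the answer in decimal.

431 → 4² + 3² + 1² = 26
26 → 2² + 6² = 40
40 → 4² + 0² = 16
16 → 1² + 6² = 37
37 → 3² + 7² = 58
58 → 5² + 8² = 89
89 → 8² + 9² = 145

145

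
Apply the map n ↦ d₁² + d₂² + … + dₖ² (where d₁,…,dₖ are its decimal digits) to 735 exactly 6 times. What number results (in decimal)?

42

735 → 83
83 → 73
73 → 58
58 → 89
89 → 145
145 → 42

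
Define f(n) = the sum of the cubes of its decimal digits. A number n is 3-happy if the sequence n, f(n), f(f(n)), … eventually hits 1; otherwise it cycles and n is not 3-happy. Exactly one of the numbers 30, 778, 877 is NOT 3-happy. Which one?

30: 30 → 27 → 351 → 153 → 153  — repeats 153 (not 3-happy)
778: 778 → 1198 → 1243 → 100 → 1  — reaches 1 (3-happy)
877: 877 → 1198 → 1243 → 100 → 1  — reaches 1 (3-happy)

30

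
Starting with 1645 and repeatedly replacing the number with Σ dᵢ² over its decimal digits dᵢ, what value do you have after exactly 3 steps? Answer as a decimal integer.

1645 → 1² + 6² + 4² + 5² = 78
78 → 7² + 8² = 113
113 → 1² + 1² + 3² = 11

11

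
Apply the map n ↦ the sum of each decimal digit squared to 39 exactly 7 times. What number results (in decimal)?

39 → 3² + 9² = 9 + 81 = 90
90 → 9² + 0² = 81 + 0 = 81
81 → 8² + 1² = 64 + 1 = 65
65 → 6² + 5² = 36 + 25 = 61
61 → 6² + 1² = 36 + 1 = 37
37 → 3² + 7² = 9 + 49 = 58
58 → 5² + 8² = 25 + 64 = 89

89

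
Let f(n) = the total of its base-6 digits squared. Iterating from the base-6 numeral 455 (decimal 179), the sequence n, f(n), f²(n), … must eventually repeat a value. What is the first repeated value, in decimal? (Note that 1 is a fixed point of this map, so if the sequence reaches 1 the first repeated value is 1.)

26

179 = (4,5,5)_6 → 4² + 5² + 5² = 66
66 = (1,5,0)_6 → 1² + 5² + 0² = 26
26 = (4,2)_6 → 4² + 2² = 20
20 = (3,2)_6 → 3² + 2² = 13
13 = (2,1)_6 → 2² + 1² = 5
5 = (5)_6 → 5² = 25
25 = (4,1)_6 → 4² + 1² = 17
17 = (2,5)_6 → 2² + 5² = 29
29 = (4,5)_6 → 4² + 5² = 41
41 = (1,0,5)_6 → 1² + 0² + 5² = 26  — 26 already appeared earlier.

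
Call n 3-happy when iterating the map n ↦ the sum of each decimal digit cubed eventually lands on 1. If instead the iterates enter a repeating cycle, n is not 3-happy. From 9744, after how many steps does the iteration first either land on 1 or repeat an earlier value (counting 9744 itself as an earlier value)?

7

9744 → 1200
1200 → 9
9 → 729
729 → 1080
1080 → 513
513 → 153
153 → 153  — 153 repeats.
That took 7 steps.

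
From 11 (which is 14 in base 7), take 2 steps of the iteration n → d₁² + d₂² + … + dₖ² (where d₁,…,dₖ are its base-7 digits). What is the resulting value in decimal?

11 = (1,4)_7 → 1² + 4² = 1 + 16 = 17
17 = (2,3)_7 → 2² + 3² = 4 + 9 = 13

13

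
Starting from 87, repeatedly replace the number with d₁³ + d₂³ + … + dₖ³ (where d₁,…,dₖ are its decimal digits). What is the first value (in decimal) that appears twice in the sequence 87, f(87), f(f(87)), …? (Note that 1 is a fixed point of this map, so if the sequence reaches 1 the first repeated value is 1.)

87 → 855
855 → 762
762 → 567
567 → 684
684 → 792
792 → 1080
1080 → 513
513 → 153
153 → 153  — 153 already appeared earlier.

153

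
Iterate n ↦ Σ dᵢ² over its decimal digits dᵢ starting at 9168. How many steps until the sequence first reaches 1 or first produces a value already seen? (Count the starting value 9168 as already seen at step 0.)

9168 → 9² + 1² + 6² + 8² = 81 + 1 + 36 + 64 = 182
182 → 1² + 8² + 2² = 1 + 64 + 4 = 69
69 → 6² + 9² = 36 + 81 = 117
117 → 1² + 1² + 7² = 1 + 1 + 49 = 51
51 → 5² + 1² = 25 + 1 = 26
26 → 2² + 6² = 4 + 36 = 40
40 → 4² + 0² = 16 + 0 = 16
16 → 1² + 6² = 1 + 36 = 37
37 → 3² + 7² = 9 + 49 = 58
58 → 5² + 8² = 25 + 64 = 89
89 → 8² + 9² = 64 + 81 = 145
145 → 1² + 4² + 5² = 1 + 16 + 25 = 42
42 → 4² + 2² = 16 + 4 = 20
20 → 2² + 0² = 4 + 0 = 4
4 → 4² = 16  — 16 repeats.
That took 15 steps.

15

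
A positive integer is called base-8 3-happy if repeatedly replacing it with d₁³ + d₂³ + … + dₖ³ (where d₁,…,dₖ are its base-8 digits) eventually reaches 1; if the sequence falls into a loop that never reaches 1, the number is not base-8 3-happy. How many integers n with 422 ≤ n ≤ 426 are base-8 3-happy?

1

422: 422 → 496 → 559 → 469 → 476 → 434 → 440 → 559  (repeats 559)
423: 423 → 623 → 470 → 567 → 560 → 217 → 55 → 559 → 469 → 476 → 434 → 440 → 559  (repeats 559)
424: 424 → 341 → 258 → 72 → 2 → 8 → 1  (reaches 1)
425: 425 → 342 → 349 → 277 → 197 → 152 → 35 → 91 → 55 → 559 → 469 → 476 → 434 → 440 → 559  (repeats 559)
426: 426 → 349 → 277 → 197 → 152 → 35 → 91 → 55 → 559 → 469 → 476 → 434 → 440 → 559  (repeats 559)
base-8 3-happy: 424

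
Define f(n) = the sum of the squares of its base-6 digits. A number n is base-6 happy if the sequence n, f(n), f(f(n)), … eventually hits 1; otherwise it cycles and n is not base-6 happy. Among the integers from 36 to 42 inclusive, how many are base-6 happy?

1

36: 36 → 1  (reaches 1)
37: 37 → 2 → 4 → 16 → 20 → 13 → 5 → 25 → 17 → 29 → 41 → 26 → 20  (repeats 20)
38: 38 → 5 → 25 → 17 → 29 → 41 → 26 → 20 → 13 → 5  (repeats 5)
39: 39 → 10 → 17 → 29 → 41 → 26 → 20 → 13 → 5 → 25 → 17  (repeats 17)
40: 40 → 17 → 29 → 41 → 26 → 20 → 13 → 5 → 25 → 17  (repeats 17)
41: 41 → 26 → 20 → 13 → 5 → 25 → 17 → 29 → 41  (repeats 41)
42: 42 → 2 → 4 → 16 → 20 → 13 → 5 → 25 → 17 → 29 → 41 → 26 → 20  (repeats 20)
base-6 happy: 36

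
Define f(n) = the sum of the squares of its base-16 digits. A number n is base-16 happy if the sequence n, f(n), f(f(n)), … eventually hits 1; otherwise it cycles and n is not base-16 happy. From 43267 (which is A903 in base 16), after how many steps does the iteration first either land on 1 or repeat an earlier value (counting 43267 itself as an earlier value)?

43267 = (10,9,0,3)_16 → 10² + 9² + 0² + 3² = 100 + 81 + 0 + 9 = 190
190 = (11,14)_16 → 11² + 14² = 121 + 196 = 317
317 = (1,3,13)_16 → 1² + 3² + 13² = 1 + 9 + 169 = 179
179 = (11,3)_16 → 11² + 3² = 121 + 9 = 130
130 = (8,2)_16 → 8² + 2² = 64 + 4 = 68
68 = (4,4)_16 → 4² + 4² = 16 + 16 = 32
32 = (2,0)_16 → 2² + 0² = 4 + 0 = 4
4 = (4)_16 → 4² = 16
16 = (1,0)_16 → 1² + 0² = 1 + 0 = 1  — reached 1.
That took 9 steps.

9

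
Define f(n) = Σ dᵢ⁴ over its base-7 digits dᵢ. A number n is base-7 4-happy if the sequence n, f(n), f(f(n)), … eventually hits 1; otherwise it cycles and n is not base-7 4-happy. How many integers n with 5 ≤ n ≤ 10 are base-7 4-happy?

1

5: 5 → 625 → 1267 → 1633 → 913 → 609 → 707 → 97 → 2593 → 1459 → 963 → 1153 → 803 → 673 → 1923 → 1507 → 913  — not base-7 4-happy
6: 6 → 1296 → 788 → 288 → 1922 → 1138 → 354 → 258 → 1922  — not base-7 4-happy
7: 7 → 1  — base-7 4-happy
8: 8 → 2 → 16 → 32 → 512 → 164 → 178 → 418 → 708 → 98 → 16  — not base-7 4-happy
9: 9 → 17 → 97 → 2593 → 1459 → 963 → 1153 → 803 → 673 → 1923 → 1507 → 913 → 609 → 707 → 97  — not base-7 4-happy
10: 10 → 82 → 882 → 272 → 2002 → 2546 → 1938 → 2258 → 1808 → 1938  — not base-7 4-happy
base-7 4-happy: 7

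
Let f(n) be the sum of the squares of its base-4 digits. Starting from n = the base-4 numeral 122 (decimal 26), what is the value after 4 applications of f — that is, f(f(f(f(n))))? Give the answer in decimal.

26 = (1,2,2)_4 → 1² + 2² + 2² = 1 + 4 + 4 = 9
9 = (2,1)_4 → 2² + 1² = 4 + 1 = 5
5 = (1,1)_4 → 1² + 1² = 1 + 1 = 2
2 = (2)_4 → 2² = 4

4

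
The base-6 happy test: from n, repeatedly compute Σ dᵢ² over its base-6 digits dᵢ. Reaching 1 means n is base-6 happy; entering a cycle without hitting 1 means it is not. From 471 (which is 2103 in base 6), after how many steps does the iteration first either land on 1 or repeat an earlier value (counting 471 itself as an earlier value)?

11

471 = (2,1,0,3)_6 → 2² + 1² + 0² + 3² = 14
14 = (2,2)_6 → 2² + 2² = 8
8 = (1,2)_6 → 1² + 2² = 5
5 = (5)_6 → 5² = 25
25 = (4,1)_6 → 4² + 1² = 17
17 = (2,5)_6 → 2² + 5² = 29
29 = (4,5)_6 → 4² + 5² = 41
41 = (1,0,5)_6 → 1² + 0² + 5² = 26
26 = (4,2)_6 → 4² + 2² = 20
20 = (3,2)_6 → 3² + 2² = 13
13 = (2,1)_6 → 2² + 1² = 5  — 5 repeats.
That took 11 steps.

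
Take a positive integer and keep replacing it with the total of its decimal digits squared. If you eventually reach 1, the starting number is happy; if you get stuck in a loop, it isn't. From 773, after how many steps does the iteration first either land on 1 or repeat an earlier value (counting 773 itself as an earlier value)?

14

773 → 7² + 7² + 3² = 107
107 → 1² + 0² + 7² = 50
50 → 5² + 0² = 25
25 → 2² + 5² = 29
29 → 2² + 9² = 85
85 → 8² + 5² = 89
89 → 8² + 9² = 145
145 → 1² + 4² + 5² = 42
42 → 4² + 2² = 20
20 → 2² + 0² = 4
4 → 4² = 16
16 → 1² + 6² = 37
37 → 3² + 7² = 58
58 → 5² + 8² = 89  — 89 repeats.
That took 14 steps.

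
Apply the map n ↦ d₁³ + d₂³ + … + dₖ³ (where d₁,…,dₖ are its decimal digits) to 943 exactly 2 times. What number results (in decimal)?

520

943 → 9³ + 4³ + 3³ = 820
820 → 8³ + 2³ + 0³ = 520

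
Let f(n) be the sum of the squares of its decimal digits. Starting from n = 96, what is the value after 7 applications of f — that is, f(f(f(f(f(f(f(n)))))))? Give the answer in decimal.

58

96 → 117
117 → 51
51 → 26
26 → 40
40 → 16
16 → 37
37 → 58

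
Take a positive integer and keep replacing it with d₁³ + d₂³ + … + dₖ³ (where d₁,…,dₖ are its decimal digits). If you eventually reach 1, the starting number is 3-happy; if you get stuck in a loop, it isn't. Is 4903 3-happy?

not 3-happy

4903 → 4³ + 9³ + 0³ + 3³ = 64 + 729 + 0 + 27 = 820
820 → 8³ + 2³ + 0³ = 512 + 8 + 0 = 520
520 → 5³ + 2³ + 0³ = 125 + 8 + 0 = 133
133 → 1³ + 3³ + 3³ = 1 + 27 + 27 = 55
55 → 5³ + 5³ = 125 + 125 = 250
250 → 2³ + 5³ + 0³ = 8 + 125 + 0 = 133  — 133 already seen; the sequence cycles without reaching 1.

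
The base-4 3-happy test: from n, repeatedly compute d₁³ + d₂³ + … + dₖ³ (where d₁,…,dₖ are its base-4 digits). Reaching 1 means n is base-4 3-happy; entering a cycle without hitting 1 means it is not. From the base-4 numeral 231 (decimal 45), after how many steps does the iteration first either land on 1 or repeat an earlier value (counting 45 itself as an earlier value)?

3

45 = (2,3,1)_4 → 2³ + 3³ + 1³ = 36
36 = (2,1,0)_4 → 2³ + 1³ + 0³ = 9
9 = (2,1)_4 → 2³ + 1³ = 9  — 9 repeats.
That took 3 steps.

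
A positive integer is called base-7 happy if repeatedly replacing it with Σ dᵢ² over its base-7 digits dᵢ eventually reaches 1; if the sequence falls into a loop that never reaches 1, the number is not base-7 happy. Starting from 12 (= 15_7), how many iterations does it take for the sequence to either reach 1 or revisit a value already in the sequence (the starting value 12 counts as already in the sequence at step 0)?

12 = (1,5)_7 → 1² + 5² = 1 + 25 = 26
26 = (3,5)_7 → 3² + 5² = 9 + 25 = 34
34 = (4,6)_7 → 4² + 6² = 16 + 36 = 52
52 = (1,0,3)_7 → 1² + 0² + 3² = 1 + 0 + 9 = 10
10 = (1,3)_7 → 1² + 3² = 1 + 9 = 10  — 10 repeats.
That took 5 steps.

5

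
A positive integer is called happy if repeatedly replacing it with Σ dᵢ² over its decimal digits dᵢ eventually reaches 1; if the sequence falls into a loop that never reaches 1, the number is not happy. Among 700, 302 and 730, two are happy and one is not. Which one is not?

700: 700 → 49 → 97 → 130 → 10 → 1  — reaches 1 (happy)
302: 302 → 13 → 10 → 1  — reaches 1 (happy)
730: 730 → 58 → 89 → 145 → 42 → 20 → 4 → 16 → 37 → 58  — repeats 58 (not happy)

730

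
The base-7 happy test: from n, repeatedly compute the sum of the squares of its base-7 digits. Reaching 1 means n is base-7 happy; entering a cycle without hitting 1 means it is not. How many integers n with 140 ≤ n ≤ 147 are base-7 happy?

140: 140 → 40 → 50 → 2 → 4 → 16 → 8 → 2  — not base-7 happy
141: 141 → 41 → 61 → 27 → 45 → 45  — not base-7 happy
142: 142 → 44 → 40 → 50 → 2 → 4 → 16 → 8 → 2  — not base-7 happy
143: 143 → 49 → 1  — base-7 happy
144: 144 → 56 → 2 → 4 → 16 → 8 → 2  — not base-7 happy
145: 145 → 65 → 9 → 5 → 25 → 25  — not base-7 happy
146: 146 → 76 → 46 → 52 → 10 → 10  — not base-7 happy
147: 147 → 9 → 5 → 25 → 25  — not base-7 happy
base-7 happy: 143

1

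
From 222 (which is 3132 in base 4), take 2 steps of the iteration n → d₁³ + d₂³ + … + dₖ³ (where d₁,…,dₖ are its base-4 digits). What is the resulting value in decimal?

222 = (3,1,3,2)_4 → 3³ + 1³ + 3³ + 2³ = 63
63 = (3,3,3)_4 → 3³ + 3³ + 3³ = 81

81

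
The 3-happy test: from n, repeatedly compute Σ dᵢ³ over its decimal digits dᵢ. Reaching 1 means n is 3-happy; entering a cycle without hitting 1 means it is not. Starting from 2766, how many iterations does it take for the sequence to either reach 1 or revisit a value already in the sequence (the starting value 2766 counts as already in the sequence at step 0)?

2766 → 2³ + 7³ + 6³ + 6³ = 8 + 343 + 216 + 216 = 783
783 → 7³ + 8³ + 3³ = 343 + 512 + 27 = 882
882 → 8³ + 8³ + 2³ = 512 + 512 + 8 = 1032
1032 → 1³ + 0³ + 3³ + 2³ = 1 + 0 + 27 + 8 = 36
36 → 3³ + 6³ = 27 + 216 = 243
243 → 2³ + 4³ + 3³ = 8 + 64 + 27 = 99
99 → 9³ + 9³ = 729 + 729 = 1458
1458 → 1³ + 4³ + 5³ + 8³ = 1 + 64 + 125 + 512 = 702
702 → 7³ + 0³ + 2³ = 343 + 0 + 8 = 351
351 → 3³ + 5³ + 1³ = 27 + 125 + 1 = 153
153 → 1³ + 5³ + 3³ = 1 + 125 + 27 = 153  — 153 repeats.
That took 11 steps.

11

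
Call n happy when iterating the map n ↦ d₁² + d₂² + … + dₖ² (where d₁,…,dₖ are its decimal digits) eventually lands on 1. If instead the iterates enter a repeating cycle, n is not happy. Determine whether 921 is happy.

happy

921 → 9² + 2² + 1² = 86
86 → 8² + 6² = 100
100 → 1² + 0² + 0² = 1  — reached 1.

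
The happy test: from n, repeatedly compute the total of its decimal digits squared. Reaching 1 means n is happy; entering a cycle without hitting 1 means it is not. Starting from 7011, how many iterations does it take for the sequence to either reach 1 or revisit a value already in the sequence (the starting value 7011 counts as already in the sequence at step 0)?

7011 → 51
51 → 26
26 → 40
40 → 16
16 → 37
37 → 58
58 → 89
89 → 145
145 → 42
42 → 20
20 → 4
4 → 16  — 16 repeats.
That took 12 steps.

12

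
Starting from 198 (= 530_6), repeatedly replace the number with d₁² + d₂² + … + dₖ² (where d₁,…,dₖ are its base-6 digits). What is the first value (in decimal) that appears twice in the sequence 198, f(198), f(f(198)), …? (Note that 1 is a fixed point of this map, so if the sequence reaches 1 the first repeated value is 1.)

41

198 = (5,3,0)_6 → 5² + 3² + 0² = 25 + 9 + 0 = 34
34 = (5,4)_6 → 5² + 4² = 25 + 16 = 41
41 = (1,0,5)_6 → 1² + 0² + 5² = 1 + 0 + 25 = 26
26 = (4,2)_6 → 4² + 2² = 16 + 4 = 20
20 = (3,2)_6 → 3² + 2² = 9 + 4 = 13
13 = (2,1)_6 → 2² + 1² = 4 + 1 = 5
5 = (5)_6 → 5² = 25
25 = (4,1)_6 → 4² + 1² = 16 + 1 = 17
17 = (2,5)_6 → 2² + 5² = 4 + 25 = 29
29 = (4,5)_6 → 4² + 5² = 16 + 25 = 41  — 41 already appeared earlier.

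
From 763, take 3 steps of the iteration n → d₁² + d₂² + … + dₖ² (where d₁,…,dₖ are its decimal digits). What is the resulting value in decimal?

763 → 7² + 6² + 3² = 49 + 36 + 9 = 94
94 → 9² + 4² = 81 + 16 = 97
97 → 9² + 7² = 81 + 49 = 130

130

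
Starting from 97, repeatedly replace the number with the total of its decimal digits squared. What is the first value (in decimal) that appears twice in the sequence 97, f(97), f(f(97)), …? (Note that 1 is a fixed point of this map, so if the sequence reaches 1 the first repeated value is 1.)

97 → 9² + 7² = 130
130 → 1² + 3² + 0² = 10
10 → 1² + 0² = 1  — reached the fixed point 1.
1 → 1, so 1 is the first repeated value.

1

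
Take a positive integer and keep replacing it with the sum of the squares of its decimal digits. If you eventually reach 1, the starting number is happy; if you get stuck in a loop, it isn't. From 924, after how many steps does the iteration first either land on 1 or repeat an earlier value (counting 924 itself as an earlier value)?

924 → 101
101 → 2
2 → 4
4 → 16
16 → 37
37 → 58
58 → 89
89 → 145
145 → 42
42 → 20
20 → 4  — 4 repeats.
That took 11 steps.

11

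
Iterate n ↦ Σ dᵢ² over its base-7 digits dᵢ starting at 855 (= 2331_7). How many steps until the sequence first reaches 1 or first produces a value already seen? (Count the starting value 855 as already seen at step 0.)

6

855 = (2,3,3,1)_7 → 2² + 3² + 3² + 1² = 4 + 9 + 9 + 1 = 23
23 = (3,2)_7 → 3² + 2² = 9 + 4 = 13
13 = (1,6)_7 → 1² + 6² = 1 + 36 = 37
37 = (5,2)_7 → 5² + 2² = 25 + 4 = 29
29 = (4,1)_7 → 4² + 1² = 16 + 1 = 17
17 = (2,3)_7 → 2² + 3² = 4 + 9 = 13  — 13 repeats.
That took 6 steps.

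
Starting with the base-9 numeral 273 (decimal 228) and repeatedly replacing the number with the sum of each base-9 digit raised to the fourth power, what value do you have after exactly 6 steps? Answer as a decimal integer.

114

228 = (2,7,3)_9 → 2498
2498 = (3,3,7,5)_9 → 3188
3188 = (4,3,3,2)_9 → 434
434 = (5,3,2)_9 → 722
722 = (8,8,2)_9 → 8208
8208 = (1,2,2,3,0)_9 → 114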